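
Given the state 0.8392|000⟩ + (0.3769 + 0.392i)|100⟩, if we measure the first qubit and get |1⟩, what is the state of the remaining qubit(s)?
(0.6931 + 0.7209i)|00⟩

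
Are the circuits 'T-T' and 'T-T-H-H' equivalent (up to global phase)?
Yes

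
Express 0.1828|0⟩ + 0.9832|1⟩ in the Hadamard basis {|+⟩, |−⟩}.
0.8245|+⟩ - 0.566|−⟩

With |ψ⟩ = α|0⟩ + β|1⟩, the Hadamard-basis coefficients are ⟨+|ψ⟩ = (α + β)/√2 and ⟨−|ψ⟩ = (α − β)/√2.
Here α = 0.1828, β = 0.9832: (α + β)/√2 = 0.8245, (α − β)/√2 = -0.566.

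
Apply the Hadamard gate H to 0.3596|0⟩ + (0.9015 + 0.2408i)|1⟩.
(0.8917 + 0.1703i)|0⟩ + (-0.3832 - 0.1703i)|1⟩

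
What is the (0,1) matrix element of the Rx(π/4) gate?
-0.3827i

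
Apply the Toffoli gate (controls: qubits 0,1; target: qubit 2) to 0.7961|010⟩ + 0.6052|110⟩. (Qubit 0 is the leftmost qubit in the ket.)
0.7961|010⟩ + 0.6052|111⟩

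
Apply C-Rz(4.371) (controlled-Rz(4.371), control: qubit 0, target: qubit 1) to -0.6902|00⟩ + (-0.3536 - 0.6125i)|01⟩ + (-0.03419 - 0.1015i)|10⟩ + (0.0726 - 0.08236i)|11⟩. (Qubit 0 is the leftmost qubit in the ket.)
-0.6902|00⟩ + (-0.3536 - 0.6125i)|01⟩ + (-0.0632 + 0.08647i)|10⟩ + (0.02541 + 0.1068i)|11⟩

C-Rz(4.371) leaves the control-|0⟩ kets |00⟩, |01⟩ unchanged and applies Rz(4.371) to qubit 1 on the control-|1⟩ pair (|10⟩, |11⟩).
Rz(4.371) = [[e^(−iθ/2), 0], [0, e^(iθ/2)]] with e^(±iθ/2) = cos(θ/2) ± i·sin(θ/2); θ = 4.371, cos(θ/2) ≈ -0.576716, sin(θ/2) ≈ 0.816944.
With a = amp(|10⟩) = (-0.03419 - 0.1015i) and b = amp(|11⟩) = (0.0726 - 0.08236i):
new amp(|10⟩) = (-0.576716 - 0.816944i)·a = (-0.0632 + 0.08647i)
new amp(|11⟩) = (-0.576716 + 0.816944i)·b = (0.02541 + 0.1068i)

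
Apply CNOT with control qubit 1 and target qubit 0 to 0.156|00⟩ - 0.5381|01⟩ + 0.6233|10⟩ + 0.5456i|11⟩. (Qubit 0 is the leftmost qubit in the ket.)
0.156|00⟩ + 0.5456i|01⟩ + 0.6233|10⟩ - 0.5381|11⟩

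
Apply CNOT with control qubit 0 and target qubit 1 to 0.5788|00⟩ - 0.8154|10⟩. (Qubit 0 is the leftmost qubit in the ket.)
0.5788|00⟩ - 0.8154|11⟩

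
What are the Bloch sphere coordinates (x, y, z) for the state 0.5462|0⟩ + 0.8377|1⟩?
(0.9151, 0, -0.4034)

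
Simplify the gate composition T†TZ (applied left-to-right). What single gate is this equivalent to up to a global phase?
Z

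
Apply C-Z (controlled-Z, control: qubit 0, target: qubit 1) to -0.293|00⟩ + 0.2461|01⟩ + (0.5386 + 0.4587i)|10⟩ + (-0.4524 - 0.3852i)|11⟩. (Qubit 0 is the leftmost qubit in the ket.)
-0.293|00⟩ + 0.2461|01⟩ + (0.5386 + 0.4587i)|10⟩ + (0.4524 + 0.3852i)|11⟩

C-Z leaves the control-|0⟩ kets |00⟩, |01⟩ unchanged and applies Z to qubit 1 on the control-|1⟩ pair (|10⟩, |11⟩).
Z = [[1, 0], [0, -1]].
With a = amp(|10⟩) = (0.5386 + 0.4587i) and b = amp(|11⟩) = (-0.4524 - 0.3852i):
new amp(|10⟩) = (1)·a = (0.5386 + 0.4587i)
new amp(|11⟩) = (-1)·b = (0.4524 + 0.3852i)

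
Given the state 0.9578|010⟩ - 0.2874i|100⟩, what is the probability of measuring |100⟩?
0.0826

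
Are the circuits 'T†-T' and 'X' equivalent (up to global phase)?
No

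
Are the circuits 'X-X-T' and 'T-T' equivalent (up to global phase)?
No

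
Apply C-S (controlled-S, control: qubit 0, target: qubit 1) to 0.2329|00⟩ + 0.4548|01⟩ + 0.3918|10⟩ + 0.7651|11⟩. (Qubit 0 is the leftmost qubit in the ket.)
0.2329|00⟩ + 0.4548|01⟩ + 0.3918|10⟩ + 0.7651i|11⟩

C-S leaves the control-|0⟩ kets |00⟩, |01⟩ unchanged and applies S to qubit 1 on the control-|1⟩ pair (|10⟩, |11⟩).
S = [[1, 0], [0, i]].
With a = amp(|10⟩) = 0.3918 and b = amp(|11⟩) = 0.7651:
new amp(|10⟩) = (1)·a = 0.3918
new amp(|11⟩) = (i)·b = 0.7651i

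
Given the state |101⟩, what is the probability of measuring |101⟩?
1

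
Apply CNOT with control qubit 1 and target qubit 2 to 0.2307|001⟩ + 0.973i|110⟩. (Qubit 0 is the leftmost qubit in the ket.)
0.2307|001⟩ + 0.973i|111⟩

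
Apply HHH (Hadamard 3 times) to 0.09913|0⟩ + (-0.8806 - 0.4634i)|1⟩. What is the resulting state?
(-0.5526 - 0.3277i)|0⟩ + (0.6928 + 0.3277i)|1⟩

H² = I, so H^3 = H: a single Hadamard. With (a, b) = (0.09913, (-0.8806 - 0.4634i)), H gives ((a + b)/√2, (a − b)/√2) = ((-0.5526 - 0.3277i), (0.6928 + 0.3277i)).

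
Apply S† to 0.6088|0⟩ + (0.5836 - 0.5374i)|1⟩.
0.6088|0⟩ + (-0.5374 - 0.5836i)|1⟩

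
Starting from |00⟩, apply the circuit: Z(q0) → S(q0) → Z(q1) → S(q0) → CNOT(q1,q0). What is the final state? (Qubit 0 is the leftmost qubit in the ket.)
|00⟩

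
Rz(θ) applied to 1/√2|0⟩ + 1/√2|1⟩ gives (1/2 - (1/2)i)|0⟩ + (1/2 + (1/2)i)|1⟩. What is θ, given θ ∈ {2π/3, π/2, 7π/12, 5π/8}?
π/2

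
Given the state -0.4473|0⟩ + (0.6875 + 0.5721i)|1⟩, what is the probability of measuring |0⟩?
0.2001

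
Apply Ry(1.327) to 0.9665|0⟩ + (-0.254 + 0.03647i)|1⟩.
(0.9179 - 0.02246i)|0⟩ + (0.3951 + 0.02873i)|1⟩

Ry(1.327) = [[cos(θ/2), −sin(θ/2)], [sin(θ/2), cos(θ/2)]]; θ = 1.327, cos(θ/2) ≈ 0.787841, sin(θ/2) ≈ 0.615878.
With a = amp(|0⟩) = 0.9665 and b = amp(|1⟩) = (-0.254 + 0.03647i):
new amp(|0⟩) = (0.787841)·a + (-0.615878)·b = (0.9179 - 0.02246i)
new amp(|1⟩) = (0.615878)·a + (0.787841)·b = (0.3951 + 0.02873i)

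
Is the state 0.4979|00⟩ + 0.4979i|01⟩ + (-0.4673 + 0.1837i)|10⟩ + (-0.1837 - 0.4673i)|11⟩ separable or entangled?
Separable

Writing the state as a|00⟩ + b|01⟩ + c|10⟩ + d|11⟩, it is a product state iff ad − bc = 0.
Here (a, b, c, d) = (0.4979, 0.4979i, (-0.4673 + 0.1837i), (-0.1837 - 0.4673i)): ad − bc = (0.4979)(-0.1837 - 0.4673i) − (0.4979i)(-0.4673 + 0.1837i) = 0, so the state is separable.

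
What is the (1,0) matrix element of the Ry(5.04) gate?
0.5823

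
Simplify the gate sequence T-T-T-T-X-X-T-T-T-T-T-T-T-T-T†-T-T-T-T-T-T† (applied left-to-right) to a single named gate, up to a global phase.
T†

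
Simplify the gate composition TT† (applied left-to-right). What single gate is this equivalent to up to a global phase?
I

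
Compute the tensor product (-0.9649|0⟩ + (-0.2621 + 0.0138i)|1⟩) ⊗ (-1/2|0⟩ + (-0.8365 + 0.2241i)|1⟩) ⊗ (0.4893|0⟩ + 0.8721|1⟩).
0.2361|000⟩ + 0.4207|001⟩ + (0.3949 - 0.1058i)|010⟩ + (0.7039 - 0.1886i)|011⟩ + (0.06412 - 0.003376i)|100⟩ + (0.1143 - 0.006017i)|101⟩ + (0.1058 - 0.03439i)|110⟩ + (0.1885 - 0.06129i)|111⟩

amp(|b₁b₂…⟩) = product of the factor amplitudes for bits b₁, b₂, …; only kets whose every factor amplitude is nonzero survive.
|000⟩: (-0.9649)(-1/2)(0.4893) = 0.2361
|001⟩: (-0.9649)(-1/2)(0.8721) = 0.4207
|010⟩: (-0.9649)(-0.8365 + 0.2241i)(0.4893) = (0.3949 - 0.1058i)
|011⟩: (-0.9649)(-0.8365 + 0.2241i)(0.8721) = (0.7039 - 0.1886i)
|100⟩: (-0.2621 + 0.0138i)(-1/2)(0.4893) = (0.06412 - 0.003376i)
|101⟩: (-0.2621 + 0.0138i)(-1/2)(0.8721) = (0.1143 - 0.006017i)
|110⟩: (-0.2621 + 0.0138i)(-0.8365 + 0.2241i)(0.4893) = (0.1058 - 0.03439i)
|111⟩: (-0.2621 + 0.0138i)(-0.8365 + 0.2241i)(0.8721) = (0.1885 - 0.06129i)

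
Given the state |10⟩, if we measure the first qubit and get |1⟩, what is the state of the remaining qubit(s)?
|0⟩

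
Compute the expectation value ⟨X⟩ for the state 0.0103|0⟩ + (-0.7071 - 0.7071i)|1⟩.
-0.01457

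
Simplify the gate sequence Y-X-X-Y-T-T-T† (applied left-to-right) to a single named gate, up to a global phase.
T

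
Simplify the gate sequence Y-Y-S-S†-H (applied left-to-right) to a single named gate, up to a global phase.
H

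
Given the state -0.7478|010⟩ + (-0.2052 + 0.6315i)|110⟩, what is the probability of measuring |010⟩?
0.5592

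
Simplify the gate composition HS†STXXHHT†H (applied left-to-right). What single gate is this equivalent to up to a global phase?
I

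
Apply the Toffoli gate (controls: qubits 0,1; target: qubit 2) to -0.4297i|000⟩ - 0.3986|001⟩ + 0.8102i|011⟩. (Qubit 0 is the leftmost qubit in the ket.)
-0.4297i|000⟩ - 0.3986|001⟩ + 0.8102i|011⟩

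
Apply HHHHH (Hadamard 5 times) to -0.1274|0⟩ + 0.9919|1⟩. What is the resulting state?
0.6113|0⟩ - 0.7915|1⟩

H² = I, so H^5 = H: a single Hadamard. With (a, b) = (-0.1274, 0.9919), H gives ((a + b)/√2, (a − b)/√2) = (0.6113, -0.7915).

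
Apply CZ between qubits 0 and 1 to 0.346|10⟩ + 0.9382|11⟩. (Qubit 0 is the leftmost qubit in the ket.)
0.346|10⟩ - 0.9382|11⟩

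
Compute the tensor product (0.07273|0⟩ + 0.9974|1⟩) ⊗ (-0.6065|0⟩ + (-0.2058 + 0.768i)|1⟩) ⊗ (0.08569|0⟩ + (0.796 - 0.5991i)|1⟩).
-0.00378|000⟩ + (-0.03511 + 0.02643i)|001⟩ + (-0.001283 + 0.004786i)|010⟩ + (0.02155 + 0.05343i)|011⟩ - 0.05184|100⟩ + (-0.4815 + 0.3624i)|101⟩ + (-0.01759 + 0.06564i)|110⟩ + (0.2955 + 0.7327i)|111⟩

amp(|b₁b₂…⟩) = product of the factor amplitudes for bits b₁, b₂, …; only kets whose every factor amplitude is nonzero survive.
|000⟩: (0.07273)(-0.6065)(0.08569) = -0.00378
|001⟩: (0.07273)(-0.6065)(0.796 - 0.5991i) = (-0.03511 + 0.02643i)
|010⟩: (0.07273)(-0.2058 + 0.768i)(0.08569) = (-0.001283 + 0.004786i)
|011⟩: (0.07273)(-0.2058 + 0.768i)(0.796 - 0.5991i) = (0.02155 + 0.05343i)
|100⟩: (0.9974)(-0.6065)(0.08569) = -0.05184
|101⟩: (0.9974)(-0.6065)(0.796 - 0.5991i) = (-0.4815 + 0.3624i)
|110⟩: (0.9974)(-0.2058 + 0.768i)(0.08569) = (-0.01759 + 0.06564i)
|111⟩: (0.9974)(-0.2058 + 0.768i)(0.796 - 0.5991i) = (0.2955 + 0.7327i)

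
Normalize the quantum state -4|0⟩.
-|0⟩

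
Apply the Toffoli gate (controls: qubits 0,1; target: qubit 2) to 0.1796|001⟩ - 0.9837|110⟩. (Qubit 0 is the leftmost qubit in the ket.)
0.1796|001⟩ - 0.9837|111⟩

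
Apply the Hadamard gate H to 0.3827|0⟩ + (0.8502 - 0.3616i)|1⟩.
(0.8718 - 0.2557i)|0⟩ + (-0.3306 + 0.2557i)|1⟩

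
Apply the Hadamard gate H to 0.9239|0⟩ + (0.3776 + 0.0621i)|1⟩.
(0.9203 + 0.04391i)|0⟩ + (0.3863 - 0.04391i)|1⟩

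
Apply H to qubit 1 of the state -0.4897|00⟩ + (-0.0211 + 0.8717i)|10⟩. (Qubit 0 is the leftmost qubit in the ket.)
-0.3463|00⟩ - 0.3463|01⟩ + (-0.01492 + 0.6164i)|10⟩ + (-0.01492 + 0.6164i)|11⟩

H on qubit 1 mixes each pair of kets that differ only in qubit 1: amplitudes (a, b) of (|…0…⟩, |…1…⟩) become ((a + b)/√2, (a − b)/√2). Kets absent from the input have amplitude 0.
(|00⟩, |01⟩): (a, b) = (-0.4897, 0) → (-0.3463, -0.3463)
(|10⟩, |11⟩): (a, b) = ((-0.0211 + 0.8717i), 0) → ((-0.01492 + 0.6164i), (-0.01492 + 0.6164i))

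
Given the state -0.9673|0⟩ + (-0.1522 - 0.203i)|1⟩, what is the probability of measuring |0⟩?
0.9357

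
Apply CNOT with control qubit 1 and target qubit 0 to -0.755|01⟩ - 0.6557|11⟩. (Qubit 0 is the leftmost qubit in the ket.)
-0.6557|01⟩ - 0.755|11⟩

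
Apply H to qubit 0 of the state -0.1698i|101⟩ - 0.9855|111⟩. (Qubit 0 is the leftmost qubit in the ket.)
-0.1201i|001⟩ - 0.6969|011⟩ + 0.1201i|101⟩ + 0.6969|111⟩

H on qubit 0 mixes each pair of kets that differ only in qubit 0: amplitudes (a, b) of (|…0…⟩, |…1…⟩) become ((a + b)/√2, (a − b)/√2). Kets absent from the input have amplitude 0.
(|001⟩, |101⟩): (a, b) = (0, -0.1698i) → (-0.1201i, 0.1201i)
(|011⟩, |111⟩): (a, b) = (0, -0.9855) → (-0.6969, 0.6969)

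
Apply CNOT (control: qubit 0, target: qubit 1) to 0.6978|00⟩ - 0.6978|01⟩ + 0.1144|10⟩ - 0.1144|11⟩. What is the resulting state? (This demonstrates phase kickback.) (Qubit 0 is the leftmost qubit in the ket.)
0.6978|00⟩ - 0.6978|01⟩ - 0.1144|10⟩ + 0.1144|11⟩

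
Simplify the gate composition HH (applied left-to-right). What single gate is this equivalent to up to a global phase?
I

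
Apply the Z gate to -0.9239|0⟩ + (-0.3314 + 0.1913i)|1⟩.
-0.9239|0⟩ + (0.3314 - 0.1913i)|1⟩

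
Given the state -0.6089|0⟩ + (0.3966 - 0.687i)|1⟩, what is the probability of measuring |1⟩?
0.6293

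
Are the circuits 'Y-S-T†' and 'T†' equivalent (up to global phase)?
No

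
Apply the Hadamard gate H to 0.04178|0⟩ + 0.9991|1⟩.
0.736|0⟩ - 0.6769|1⟩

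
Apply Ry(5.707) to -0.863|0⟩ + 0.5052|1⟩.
0.6839|0⟩ - 0.7296|1⟩

Ry(5.707) = [[cos(θ/2), −sin(θ/2)], [sin(θ/2), cos(θ/2)]]; θ = 5.707, cos(θ/2) ≈ -0.958788, sin(θ/2) ≈ 0.284124.
With a = amp(|0⟩) = -0.863 and b = amp(|1⟩) = 0.5052:
new amp(|0⟩) = (-0.958788)·a + (-0.284124)·b = 0.6839
new amp(|1⟩) = (0.284124)·a + (-0.958788)·b = -0.7296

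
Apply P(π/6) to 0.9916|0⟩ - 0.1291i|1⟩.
0.9916|0⟩ + (0.06455 - 0.1118i)|1⟩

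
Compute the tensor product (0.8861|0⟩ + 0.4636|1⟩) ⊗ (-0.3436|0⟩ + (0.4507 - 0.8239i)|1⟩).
-0.3045|00⟩ + (0.3994 - 0.7301i)|01⟩ - 0.1593|10⟩ + (0.2089 - 0.382i)|11⟩

amp(|b₁b₂…⟩) = product of the factor amplitudes for bits b₁, b₂, …; only kets whose every factor amplitude is nonzero survive.
|00⟩: (0.8861)(-0.3436) = -0.3045
|01⟩: (0.8861)(0.4507 - 0.8239i) = (0.3994 - 0.7301i)
|10⟩: (0.4636)(-0.3436) = -0.1593
|11⟩: (0.4636)(0.4507 - 0.8239i) = (0.2089 - 0.382i)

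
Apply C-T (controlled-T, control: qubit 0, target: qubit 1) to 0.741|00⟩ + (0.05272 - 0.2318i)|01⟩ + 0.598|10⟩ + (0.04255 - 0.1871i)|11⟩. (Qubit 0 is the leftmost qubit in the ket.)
0.741|00⟩ + (0.05272 - 0.2318i)|01⟩ + 0.598|10⟩ + (0.1624 - 0.1022i)|11⟩

C-T leaves the control-|0⟩ kets |00⟩, |01⟩ unchanged and applies T to qubit 1 on the control-|1⟩ pair (|10⟩, |11⟩).
T = [[1, 0], [0, (1/√2 + (1/√2)i)]].
With a = amp(|10⟩) = 0.598 and b = amp(|11⟩) = (0.04255 - 0.1871i):
new amp(|10⟩) = (1)·a = 0.598
new amp(|11⟩) = (1/√2 + (1/√2)i)·b = (0.1624 - 0.1022i)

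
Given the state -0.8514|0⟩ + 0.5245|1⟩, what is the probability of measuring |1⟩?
0.2751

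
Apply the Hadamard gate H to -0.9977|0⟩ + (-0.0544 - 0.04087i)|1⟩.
(-0.7439 - 0.0289i)|0⟩ + (-0.667 + 0.0289i)|1⟩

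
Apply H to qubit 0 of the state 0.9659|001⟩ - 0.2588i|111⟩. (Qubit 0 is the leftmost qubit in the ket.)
0.683|001⟩ - 0.183i|011⟩ + 0.683|101⟩ + 0.183i|111⟩

H on qubit 0 mixes each pair of kets that differ only in qubit 0: amplitudes (a, b) of (|…0…⟩, |…1…⟩) become ((a + b)/√2, (a − b)/√2). Kets absent from the input have amplitude 0.
(|001⟩, |101⟩): (a, b) = (0.9659, 0) → (0.683, 0.683)
(|011⟩, |111⟩): (a, b) = (0, -0.2588i) → (-0.183i, 0.183i)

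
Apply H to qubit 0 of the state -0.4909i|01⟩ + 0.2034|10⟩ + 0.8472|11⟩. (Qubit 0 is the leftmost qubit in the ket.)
0.1438|00⟩ + (0.5991 - 0.3471i)|01⟩ - 0.1438|10⟩ + (-0.5991 - 0.3471i)|11⟩

H on qubit 0 mixes each pair of kets that differ only in qubit 0: amplitudes (a, b) of (|…0…⟩, |…1…⟩) become ((a + b)/√2, (a − b)/√2). Kets absent from the input have amplitude 0.
(|00⟩, |10⟩): (a, b) = (0, 0.2034) → (0.1438, -0.1438)
(|01⟩, |11⟩): (a, b) = (-0.4909i, 0.8472) → ((0.5991 - 0.3471i), (-0.5991 - 0.3471i))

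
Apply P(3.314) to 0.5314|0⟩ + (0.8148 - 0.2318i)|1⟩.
0.5314|0⟩ + (-0.8425 + 0.08858i)|1⟩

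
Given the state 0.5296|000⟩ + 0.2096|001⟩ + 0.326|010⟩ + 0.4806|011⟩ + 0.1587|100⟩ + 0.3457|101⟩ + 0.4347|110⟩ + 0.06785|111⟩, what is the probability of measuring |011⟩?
0.231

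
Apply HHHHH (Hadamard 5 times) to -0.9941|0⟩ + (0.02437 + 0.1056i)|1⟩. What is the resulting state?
(-0.6857 + 0.07467i)|0⟩ + (-0.7202 - 0.07467i)|1⟩

H² = I, so H^5 = H: a single Hadamard. With (a, b) = (-0.9941, (0.02437 + 0.1056i)), H gives ((a + b)/√2, (a − b)/√2) = ((-0.6857 + 0.07467i), (-0.7202 - 0.07467i)).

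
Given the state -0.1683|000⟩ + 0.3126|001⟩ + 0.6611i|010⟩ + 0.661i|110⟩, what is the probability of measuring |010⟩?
0.4371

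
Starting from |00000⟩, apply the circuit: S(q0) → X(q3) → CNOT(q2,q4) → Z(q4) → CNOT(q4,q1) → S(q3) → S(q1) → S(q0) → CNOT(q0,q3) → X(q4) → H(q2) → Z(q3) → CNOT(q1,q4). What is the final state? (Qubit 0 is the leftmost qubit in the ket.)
-(1/√2)i|00011⟩ - (1/√2)i|00111⟩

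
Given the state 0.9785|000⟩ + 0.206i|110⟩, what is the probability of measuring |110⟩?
0.04244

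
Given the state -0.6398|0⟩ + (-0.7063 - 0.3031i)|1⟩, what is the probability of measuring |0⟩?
0.4093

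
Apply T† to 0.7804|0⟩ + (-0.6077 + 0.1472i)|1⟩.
0.7804|0⟩ + (-0.3256 + 0.5338i)|1⟩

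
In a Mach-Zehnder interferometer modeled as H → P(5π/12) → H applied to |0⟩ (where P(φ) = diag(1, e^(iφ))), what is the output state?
(0.6294 + 0.483i)|0⟩ + (0.3706 - 0.483i)|1⟩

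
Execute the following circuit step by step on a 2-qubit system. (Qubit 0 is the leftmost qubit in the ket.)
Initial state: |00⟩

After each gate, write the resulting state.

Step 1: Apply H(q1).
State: 1/√2|00⟩ + 1/√2|01⟩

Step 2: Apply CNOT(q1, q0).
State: 1/√2|00⟩ + 1/√2|11⟩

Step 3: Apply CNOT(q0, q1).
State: 1/√2|00⟩ + 1/√2|10⟩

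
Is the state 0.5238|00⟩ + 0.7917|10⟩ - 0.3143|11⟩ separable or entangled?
Entangled

Writing the state as a|00⟩ + b|01⟩ + c|10⟩ + d|11⟩, it is a product state iff ad − bc = 0.
Here (a, b, c, d) = (0.5238, 0, 0.7917, -0.3143): ad − bc = (0.5238)(-0.3143) − (0)(0.7917) = -0.1646 ≠ 0, so the state is entangled.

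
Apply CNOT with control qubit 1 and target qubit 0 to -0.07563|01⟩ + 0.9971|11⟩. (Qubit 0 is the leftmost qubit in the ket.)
0.9971|01⟩ - 0.07563|11⟩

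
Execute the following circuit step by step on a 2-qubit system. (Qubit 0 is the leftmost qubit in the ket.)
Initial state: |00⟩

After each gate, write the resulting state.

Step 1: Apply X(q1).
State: |01⟩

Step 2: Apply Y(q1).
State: -i|00⟩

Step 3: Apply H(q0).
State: -(1/√2)i|00⟩ - (1/√2)i|10⟩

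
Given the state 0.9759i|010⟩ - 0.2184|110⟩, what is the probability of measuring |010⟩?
0.9524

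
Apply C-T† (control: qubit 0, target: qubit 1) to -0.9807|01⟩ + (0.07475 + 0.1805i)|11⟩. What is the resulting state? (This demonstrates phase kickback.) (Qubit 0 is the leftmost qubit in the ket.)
-0.9807|01⟩ + (0.1805 + 0.07478i)|11⟩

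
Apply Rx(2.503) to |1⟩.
-0.9495i|0⟩ + 0.3139|1⟩

Rx(2.503) = [[cos(θ/2), −i·sin(θ/2)], [−i·sin(θ/2), cos(θ/2)]]; θ = 2.503, cos(θ/2) ≈ 0.313899, sin(θ/2) ≈ 0.949457.
With a = amp(|0⟩) = 0 and b = amp(|1⟩) = 1:
new amp(|0⟩) = (0.313899)·a + (-0.949457i)·b = -0.9495i
new amp(|1⟩) = (-0.949457i)·a + (0.313899)·b = 0.3139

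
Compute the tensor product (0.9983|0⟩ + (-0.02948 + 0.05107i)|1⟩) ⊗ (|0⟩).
0.9983|00⟩ + (-0.02948 + 0.05107i)|10⟩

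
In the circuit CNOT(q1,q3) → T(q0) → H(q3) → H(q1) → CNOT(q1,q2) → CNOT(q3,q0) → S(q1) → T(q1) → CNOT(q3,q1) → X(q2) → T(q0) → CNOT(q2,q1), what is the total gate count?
12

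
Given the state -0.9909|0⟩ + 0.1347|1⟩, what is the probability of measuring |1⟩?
0.01814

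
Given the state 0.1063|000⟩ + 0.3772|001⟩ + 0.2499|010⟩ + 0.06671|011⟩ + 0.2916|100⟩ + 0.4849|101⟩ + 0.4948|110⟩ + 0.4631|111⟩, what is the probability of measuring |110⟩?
0.2448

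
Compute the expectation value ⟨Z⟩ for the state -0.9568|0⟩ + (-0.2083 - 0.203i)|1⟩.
0.8309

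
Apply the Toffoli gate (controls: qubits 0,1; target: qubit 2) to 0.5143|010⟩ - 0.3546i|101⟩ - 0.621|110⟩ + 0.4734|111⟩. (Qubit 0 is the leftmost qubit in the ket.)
0.5143|010⟩ - 0.3546i|101⟩ + 0.4734|110⟩ - 0.621|111⟩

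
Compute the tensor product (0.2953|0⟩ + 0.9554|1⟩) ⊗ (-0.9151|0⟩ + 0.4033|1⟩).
-0.2702|00⟩ + 0.1191|01⟩ - 0.8743|10⟩ + 0.3853|11⟩

amp(|b₁b₂…⟩) = product of the factor amplitudes for bits b₁, b₂, …; only kets whose every factor amplitude is nonzero survive.
|00⟩: (0.2953)(-0.9151) = -0.2702
|01⟩: (0.2953)(0.4033) = 0.1191
|10⟩: (0.9554)(-0.9151) = -0.8743
|11⟩: (0.9554)(0.4033) = 0.3853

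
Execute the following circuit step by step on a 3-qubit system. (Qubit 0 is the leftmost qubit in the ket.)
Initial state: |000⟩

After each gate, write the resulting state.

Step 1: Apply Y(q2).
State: i|001⟩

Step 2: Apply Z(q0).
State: i|001⟩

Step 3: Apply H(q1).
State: (1/√2)i|001⟩ + (1/√2)i|011⟩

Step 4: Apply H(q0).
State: (1/2)i|001⟩ + (1/2)i|011⟩ + (1/2)i|101⟩ + (1/2)i|111⟩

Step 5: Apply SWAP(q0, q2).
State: (1/2)i|100⟩ + (1/2)i|101⟩ + (1/2)i|110⟩ + (1/2)i|111⟩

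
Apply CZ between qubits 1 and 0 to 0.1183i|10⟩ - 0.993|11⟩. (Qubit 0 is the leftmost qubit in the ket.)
0.1183i|10⟩ + 0.993|11⟩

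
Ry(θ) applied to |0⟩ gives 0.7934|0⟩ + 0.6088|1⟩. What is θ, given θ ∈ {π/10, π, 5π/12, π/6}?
5π/12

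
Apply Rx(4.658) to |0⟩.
-0.6876|0⟩ - 0.7261i|1⟩

Rx(4.658) = [[cos(θ/2), −i·sin(θ/2)], [−i·sin(θ/2), cos(θ/2)]]; θ = 4.658, cos(θ/2) ≈ -0.687618, sin(θ/2) ≈ 0.726072.
With a = amp(|0⟩) = 1 and b = amp(|1⟩) = 0:
new amp(|0⟩) = (-0.687618)·a + (-0.726072i)·b = -0.6876
new amp(|1⟩) = (-0.726072i)·a + (-0.687618)·b = -0.7261i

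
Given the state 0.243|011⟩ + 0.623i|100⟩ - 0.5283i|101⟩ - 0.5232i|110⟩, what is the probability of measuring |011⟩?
0.05905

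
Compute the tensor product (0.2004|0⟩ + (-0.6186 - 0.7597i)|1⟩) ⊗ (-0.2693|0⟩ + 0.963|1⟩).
-0.05397|00⟩ + 0.193|01⟩ + (0.1666 + 0.2046i)|10⟩ + (-0.5957 - 0.7316i)|11⟩

amp(|b₁b₂…⟩) = product of the factor amplitudes for bits b₁, b₂, …; only kets whose every factor amplitude is nonzero survive.
|00⟩: (0.2004)(-0.2693) = -0.05397
|01⟩: (0.2004)(0.963) = 0.193
|10⟩: (-0.6186 - 0.7597i)(-0.2693) = (0.1666 + 0.2046i)
|11⟩: (-0.6186 - 0.7597i)(0.963) = (-0.5957 - 0.7316i)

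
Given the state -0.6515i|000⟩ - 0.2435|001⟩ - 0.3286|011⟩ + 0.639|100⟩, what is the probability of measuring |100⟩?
0.4083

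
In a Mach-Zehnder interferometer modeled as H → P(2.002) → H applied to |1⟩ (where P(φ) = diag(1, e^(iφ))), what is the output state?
(0.709 - 0.4542i)|0⟩ + (0.291 + 0.4542i)|1⟩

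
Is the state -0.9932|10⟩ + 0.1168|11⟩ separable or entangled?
Separable

Writing the state as a|00⟩ + b|01⟩ + c|10⟩ + d|11⟩, it is a product state iff ad − bc = 0.
Here (a, b, c, d) = (0, 0, -0.9932, 0.1168): ad − bc = (0)(0.1168) − (0)(-0.9932) = 0, so the state is separable.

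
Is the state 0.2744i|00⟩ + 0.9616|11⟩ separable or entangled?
Entangled

Writing the state as a|00⟩ + b|01⟩ + c|10⟩ + d|11⟩, it is a product state iff ad − bc = 0.
Here (a, b, c, d) = (0.2744i, 0, 0, 0.9616): ad − bc = (0.2744i)(0.9616) − (0)(0) = 0.2639i ≠ 0, so the state is entangled.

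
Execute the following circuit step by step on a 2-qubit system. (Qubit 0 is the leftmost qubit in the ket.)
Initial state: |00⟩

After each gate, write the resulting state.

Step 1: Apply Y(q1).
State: i|01⟩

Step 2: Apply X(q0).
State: i|11⟩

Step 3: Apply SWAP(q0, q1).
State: i|11⟩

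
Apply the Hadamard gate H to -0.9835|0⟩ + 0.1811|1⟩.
-0.5674|0⟩ - 0.8235|1⟩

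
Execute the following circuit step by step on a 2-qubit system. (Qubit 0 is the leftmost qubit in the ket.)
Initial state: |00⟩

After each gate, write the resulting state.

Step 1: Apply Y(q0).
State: i|10⟩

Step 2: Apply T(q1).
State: i|10⟩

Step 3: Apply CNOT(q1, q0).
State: i|10⟩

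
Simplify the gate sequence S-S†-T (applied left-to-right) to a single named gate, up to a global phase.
T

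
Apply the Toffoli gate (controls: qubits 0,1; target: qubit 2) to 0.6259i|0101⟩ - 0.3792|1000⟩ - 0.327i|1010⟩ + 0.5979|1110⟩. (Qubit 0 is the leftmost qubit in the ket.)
0.6259i|0101⟩ - 0.3792|1000⟩ - 0.327i|1010⟩ + 0.5979|1100⟩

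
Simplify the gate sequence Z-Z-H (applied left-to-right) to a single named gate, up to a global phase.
H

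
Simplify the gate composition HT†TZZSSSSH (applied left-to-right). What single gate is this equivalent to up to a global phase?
I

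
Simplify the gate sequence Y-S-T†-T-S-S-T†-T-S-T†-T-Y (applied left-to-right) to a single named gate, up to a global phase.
I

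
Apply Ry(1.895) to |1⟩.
-0.812|0⟩ + 0.5837|1⟩

Ry(1.895) = [[cos(θ/2), −sin(θ/2)], [sin(θ/2), cos(θ/2)]]; θ = 1.895, cos(θ/2) ≈ 0.583715, sin(θ/2) ≈ 0.811959.
With a = amp(|0⟩) = 0 and b = amp(|1⟩) = 1:
new amp(|0⟩) = (0.583715)·a + (-0.811959)·b = -0.812
new amp(|1⟩) = (0.811959)·a + (0.583715)·b = 0.5837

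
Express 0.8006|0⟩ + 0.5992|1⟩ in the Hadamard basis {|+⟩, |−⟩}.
0.9898|+⟩ + 0.1424|−⟩

With |ψ⟩ = α|0⟩ + β|1⟩, the Hadamard-basis coefficients are ⟨+|ψ⟩ = (α + β)/√2 and ⟨−|ψ⟩ = (α − β)/√2.
Here α = 0.8006, β = 0.5992: (α + β)/√2 = 0.9898, (α − β)/√2 = 0.1424.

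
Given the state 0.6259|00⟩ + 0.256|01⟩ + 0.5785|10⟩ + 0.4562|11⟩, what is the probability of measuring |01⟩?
0.06554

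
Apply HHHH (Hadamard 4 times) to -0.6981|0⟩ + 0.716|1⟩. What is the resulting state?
-0.6981|0⟩ + 0.716|1⟩

H² = I, so an even number of Hadamards cancels: H^4 = I and the state is unchanged.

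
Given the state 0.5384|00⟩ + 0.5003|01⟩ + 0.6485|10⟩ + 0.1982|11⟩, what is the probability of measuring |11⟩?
0.03928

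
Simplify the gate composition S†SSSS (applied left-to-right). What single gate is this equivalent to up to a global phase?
S†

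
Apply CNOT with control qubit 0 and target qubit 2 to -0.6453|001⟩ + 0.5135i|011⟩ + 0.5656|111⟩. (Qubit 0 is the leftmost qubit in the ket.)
-0.6453|001⟩ + 0.5135i|011⟩ + 0.5656|110⟩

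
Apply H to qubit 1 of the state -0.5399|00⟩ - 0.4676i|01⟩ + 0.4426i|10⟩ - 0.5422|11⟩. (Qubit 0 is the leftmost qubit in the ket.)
(-0.3818 - 0.3306i)|00⟩ + (-0.3818 + 0.3306i)|01⟩ + (-0.3834 + 0.313i)|10⟩ + (0.3834 + 0.313i)|11⟩

H on qubit 1 mixes each pair of kets that differ only in qubit 1: amplitudes (a, b) of (|…0…⟩, |…1…⟩) become ((a + b)/√2, (a − b)/√2). Kets absent from the input have amplitude 0.
(|00⟩, |01⟩): (a, b) = (-0.5399, -0.4676i) → ((-0.3818 - 0.3306i), (-0.3818 + 0.3306i))
(|10⟩, |11⟩): (a, b) = (0.4426i, -0.5422) → ((-0.3834 + 0.313i), (0.3834 + 0.313i))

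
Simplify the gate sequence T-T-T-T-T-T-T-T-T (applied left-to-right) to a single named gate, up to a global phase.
T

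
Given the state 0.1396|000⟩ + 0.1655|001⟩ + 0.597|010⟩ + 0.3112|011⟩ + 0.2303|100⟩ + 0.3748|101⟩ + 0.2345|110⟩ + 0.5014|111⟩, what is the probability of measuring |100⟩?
0.05304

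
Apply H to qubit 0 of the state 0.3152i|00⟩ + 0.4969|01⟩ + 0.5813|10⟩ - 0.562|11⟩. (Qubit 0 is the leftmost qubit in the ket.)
(0.411 + 0.2229i)|00⟩ - 0.04603|01⟩ + (-0.411 + 0.2229i)|10⟩ + 0.7488|11⟩

H on qubit 0 mixes each pair of kets that differ only in qubit 0: amplitudes (a, b) of (|…0…⟩, |…1…⟩) become ((a + b)/√2, (a − b)/√2). Kets absent from the input have amplitude 0.
(|00⟩, |10⟩): (a, b) = (0.3152i, 0.5813) → ((0.411 + 0.2229i), (-0.411 + 0.2229i))
(|01⟩, |11⟩): (a, b) = (0.4969, -0.562) → (-0.04603, 0.7488)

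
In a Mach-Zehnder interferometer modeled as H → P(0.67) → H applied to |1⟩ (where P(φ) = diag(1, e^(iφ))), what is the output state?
(0.1081 - 0.3105i)|0⟩ + (0.8919 + 0.3105i)|1⟩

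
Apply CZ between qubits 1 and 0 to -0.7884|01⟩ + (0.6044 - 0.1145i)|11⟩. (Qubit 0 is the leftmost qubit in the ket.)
-0.7884|01⟩ + (-0.6044 + 0.1145i)|11⟩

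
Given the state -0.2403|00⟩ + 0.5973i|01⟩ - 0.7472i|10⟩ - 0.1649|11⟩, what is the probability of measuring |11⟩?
0.02719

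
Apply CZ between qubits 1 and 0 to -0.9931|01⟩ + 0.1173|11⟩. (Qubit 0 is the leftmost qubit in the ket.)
-0.9931|01⟩ - 0.1173|11⟩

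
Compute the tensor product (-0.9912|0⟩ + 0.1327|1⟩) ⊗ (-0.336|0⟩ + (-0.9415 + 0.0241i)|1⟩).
0.333|00⟩ + (0.9332 - 0.02389i)|01⟩ - 0.04459|10⟩ + (-0.1249 + 0.003198i)|11⟩

amp(|b₁b₂…⟩) = product of the factor amplitudes for bits b₁, b₂, …; only kets whose every factor amplitude is nonzero survive.
|00⟩: (-0.9912)(-0.336) = 0.333
|01⟩: (-0.9912)(-0.9415 + 0.0241i) = (0.9332 - 0.02389i)
|10⟩: (0.1327)(-0.336) = -0.04459
|11⟩: (0.1327)(-0.9415 + 0.0241i) = (-0.1249 + 0.003198i)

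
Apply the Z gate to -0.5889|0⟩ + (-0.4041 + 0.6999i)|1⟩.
-0.5889|0⟩ + (0.4041 - 0.6999i)|1⟩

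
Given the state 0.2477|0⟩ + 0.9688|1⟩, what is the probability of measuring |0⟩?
0.06136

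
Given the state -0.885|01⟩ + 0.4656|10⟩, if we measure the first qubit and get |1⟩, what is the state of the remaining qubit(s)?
|0⟩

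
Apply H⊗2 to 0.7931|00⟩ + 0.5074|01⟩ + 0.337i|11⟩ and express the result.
(0.6503 + 0.1685i)|00⟩ + (0.1429 - 0.1685i)|01⟩ + (0.6503 - 0.1685i)|10⟩ + (0.1429 + 0.1685i)|11⟩

H⊗2 gives amp(|y⟩) = (1/2) Σ_x (−1)^(x·y) amp(|x⟩), where x·y is the number of positions in which both x and y have a 1.
|00⟩: (0.7931 + 0.5074 + 0.337i)/2 = (0.6503 + 0.1685i)
|01⟩: (0.7931 - 0.5074 - 0.337i)/2 = (0.1429 - 0.1685i)
|10⟩: (0.7931 + 0.5074 - 0.337i)/2 = (0.6503 - 0.1685i)
|11⟩: (0.7931 - 0.5074 + 0.337i)/2 = (0.1429 + 0.1685i)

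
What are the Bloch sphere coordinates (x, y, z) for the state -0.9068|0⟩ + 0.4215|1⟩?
(-0.7644, 0, 0.6446)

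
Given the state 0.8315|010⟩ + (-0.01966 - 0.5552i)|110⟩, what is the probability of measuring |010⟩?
0.6914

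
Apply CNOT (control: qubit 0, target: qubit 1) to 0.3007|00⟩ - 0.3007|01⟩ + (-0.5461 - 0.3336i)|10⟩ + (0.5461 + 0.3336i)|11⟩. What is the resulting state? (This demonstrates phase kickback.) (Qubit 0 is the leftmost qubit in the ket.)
0.3007|00⟩ - 0.3007|01⟩ + (0.5461 + 0.3336i)|10⟩ + (-0.5461 - 0.3336i)|11⟩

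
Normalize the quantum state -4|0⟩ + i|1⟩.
-0.9701|0⟩ + 0.2425i|1⟩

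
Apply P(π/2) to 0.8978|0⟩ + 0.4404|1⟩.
0.8978|0⟩ + 0.4404i|1⟩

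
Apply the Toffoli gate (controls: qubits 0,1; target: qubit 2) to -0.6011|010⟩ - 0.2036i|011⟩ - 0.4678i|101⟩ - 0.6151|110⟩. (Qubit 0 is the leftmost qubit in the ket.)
-0.6011|010⟩ - 0.2036i|011⟩ - 0.4678i|101⟩ - 0.6151|111⟩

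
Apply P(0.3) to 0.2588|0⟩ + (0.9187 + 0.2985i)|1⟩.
0.2588|0⟩ + (0.7895 + 0.5567i)|1⟩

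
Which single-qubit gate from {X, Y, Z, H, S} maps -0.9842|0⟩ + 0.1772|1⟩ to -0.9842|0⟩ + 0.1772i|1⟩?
S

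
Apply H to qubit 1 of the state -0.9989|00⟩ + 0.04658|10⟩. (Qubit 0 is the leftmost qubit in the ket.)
-0.7063|00⟩ - 0.7063|01⟩ + 0.03294|10⟩ + 0.03294|11⟩

H on qubit 1 mixes each pair of kets that differ only in qubit 1: amplitudes (a, b) of (|…0…⟩, |…1…⟩) become ((a + b)/√2, (a − b)/√2). Kets absent from the input have amplitude 0.
(|00⟩, |01⟩): (a, b) = (-0.9989, 0) → (-0.7063, -0.7063)
(|10⟩, |11⟩): (a, b) = (0.04658, 0) → (0.03294, 0.03294)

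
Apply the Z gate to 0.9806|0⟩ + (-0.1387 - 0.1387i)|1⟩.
0.9806|0⟩ + (0.1387 + 0.1387i)|1⟩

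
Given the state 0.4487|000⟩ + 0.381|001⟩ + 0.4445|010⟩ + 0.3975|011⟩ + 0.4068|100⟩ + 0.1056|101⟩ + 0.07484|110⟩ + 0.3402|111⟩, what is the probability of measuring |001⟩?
0.1452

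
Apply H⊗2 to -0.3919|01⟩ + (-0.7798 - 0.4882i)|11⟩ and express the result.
(-0.5859 - 0.2441i)|00⟩ + (0.5859 + 0.2441i)|01⟩ + (0.194 + 0.2441i)|10⟩ + (-0.194 - 0.2441i)|11⟩

H⊗2 gives amp(|y⟩) = (1/2) Σ_x (−1)^(x·y) amp(|x⟩), where x·y is the number of positions in which both x and y have a 1.
|00⟩: (-0.3919 + (-0.7798 - 0.4882i))/2 = (-0.5859 - 0.2441i)
|01⟩: (0.3919 - (-0.7798 - 0.4882i))/2 = (0.5859 + 0.2441i)
|10⟩: (-0.3919 - (-0.7798 - 0.4882i))/2 = (0.194 + 0.2441i)
|11⟩: (0.3919 + (-0.7798 - 0.4882i))/2 = (-0.194 - 0.2441i)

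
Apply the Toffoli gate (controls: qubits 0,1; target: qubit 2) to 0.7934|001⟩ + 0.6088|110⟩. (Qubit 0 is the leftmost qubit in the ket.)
0.7934|001⟩ + 0.6088|111⟩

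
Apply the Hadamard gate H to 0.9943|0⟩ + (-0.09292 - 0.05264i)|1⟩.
(0.6374 - 0.03722i)|0⟩ + (0.7688 + 0.03722i)|1⟩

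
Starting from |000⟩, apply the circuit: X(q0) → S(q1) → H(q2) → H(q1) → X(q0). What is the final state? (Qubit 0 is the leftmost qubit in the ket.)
1/2|000⟩ + 1/2|001⟩ + 1/2|010⟩ + 1/2|011⟩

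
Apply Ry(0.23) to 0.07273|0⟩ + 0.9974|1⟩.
-0.0422|0⟩ + 0.9992|1⟩

Ry(0.23) = [[cos(θ/2), −sin(θ/2)], [sin(θ/2), cos(θ/2)]]; θ = 0.23, cos(θ/2) ≈ 0.993395, sin(θ/2) ≈ 0.114747.
With a = amp(|0⟩) = 0.07273 and b = amp(|1⟩) = 0.9974:
new amp(|0⟩) = (0.993395)·a + (-0.114747)·b = -0.0422
new amp(|1⟩) = (0.114747)·a + (0.993395)·b = 0.9992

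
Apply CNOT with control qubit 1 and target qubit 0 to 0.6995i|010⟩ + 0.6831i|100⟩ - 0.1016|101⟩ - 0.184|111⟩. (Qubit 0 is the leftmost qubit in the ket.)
-0.184|011⟩ + 0.6831i|100⟩ - 0.1016|101⟩ + 0.6995i|110⟩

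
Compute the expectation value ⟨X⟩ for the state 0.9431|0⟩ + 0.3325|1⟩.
0.6272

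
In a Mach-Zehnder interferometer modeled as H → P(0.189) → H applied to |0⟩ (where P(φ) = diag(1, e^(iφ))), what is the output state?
(0.9911 + 0.09394i)|0⟩ + (0.008904 - 0.09394i)|1⟩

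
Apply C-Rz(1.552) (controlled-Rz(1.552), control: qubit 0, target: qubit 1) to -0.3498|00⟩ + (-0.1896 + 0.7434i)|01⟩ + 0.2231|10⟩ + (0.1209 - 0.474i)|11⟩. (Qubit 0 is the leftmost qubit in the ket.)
-0.3498|00⟩ + (-0.1896 + 0.7434i)|01⟩ + (0.1592 - 0.1563i)|10⟩ + (0.4183 - 0.2536i)|11⟩

C-Rz(1.552) leaves the control-|0⟩ kets |00⟩, |01⟩ unchanged and applies Rz(1.552) to qubit 1 on the control-|1⟩ pair (|10⟩, |11⟩).
Rz(1.552) = [[e^(−iθ/2), 0], [0, e^(iθ/2)]] with e^(±iθ/2) = cos(θ/2) ± i·sin(θ/2); θ = 1.552, cos(θ/2) ≈ 0.713721, sin(θ/2) ≈ 0.70043.
With a = amp(|10⟩) = 0.2231 and b = amp(|11⟩) = (0.1209 - 0.474i):
new amp(|10⟩) = (0.713721 - 0.70043i)·a = (0.1592 - 0.1563i)
new amp(|11⟩) = (0.713721 + 0.70043i)·b = (0.4183 - 0.2536i)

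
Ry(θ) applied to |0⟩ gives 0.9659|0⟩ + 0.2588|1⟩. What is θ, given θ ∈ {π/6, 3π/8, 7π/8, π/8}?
π/6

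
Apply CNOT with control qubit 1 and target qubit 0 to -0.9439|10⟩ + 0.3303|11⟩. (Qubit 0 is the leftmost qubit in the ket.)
0.3303|01⟩ - 0.9439|10⟩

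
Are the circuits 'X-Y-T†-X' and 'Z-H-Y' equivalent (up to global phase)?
No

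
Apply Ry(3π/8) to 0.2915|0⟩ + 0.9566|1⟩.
-0.2891|0⟩ + 0.9573|1⟩

Ry(3π/8) = [[cos(θ/2), −sin(θ/2)], [sin(θ/2), cos(θ/2)]]; θ = 3π/8, cos(θ/2) ≈ 0.83147, sin(θ/2) ≈ 0.55557.
With a = amp(|0⟩) = 0.2915 and b = amp(|1⟩) = 0.9566:
new amp(|0⟩) = (0.83147)·a + (-0.55557)·b = -0.2891
new amp(|1⟩) = (0.55557)·a + (0.83147)·b = 0.9573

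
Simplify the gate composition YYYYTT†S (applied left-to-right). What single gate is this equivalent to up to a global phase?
S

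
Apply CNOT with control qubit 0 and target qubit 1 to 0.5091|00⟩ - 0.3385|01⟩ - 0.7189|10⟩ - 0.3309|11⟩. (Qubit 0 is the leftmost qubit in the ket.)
0.5091|00⟩ - 0.3385|01⟩ - 0.3309|10⟩ - 0.7189|11⟩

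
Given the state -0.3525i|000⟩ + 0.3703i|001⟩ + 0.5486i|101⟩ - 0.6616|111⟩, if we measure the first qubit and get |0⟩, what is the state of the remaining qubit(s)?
-0.6895i|00⟩ + 0.7243i|01⟩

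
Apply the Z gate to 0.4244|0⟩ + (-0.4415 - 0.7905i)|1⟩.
0.4244|0⟩ + (0.4415 + 0.7905i)|1⟩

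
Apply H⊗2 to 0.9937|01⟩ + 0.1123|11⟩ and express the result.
0.553|00⟩ - 0.553|01⟩ + 0.4407|10⟩ - 0.4407|11⟩

H⊗2 gives amp(|y⟩) = (1/2) Σ_x (−1)^(x·y) amp(|x⟩), where x·y is the number of positions in which both x and y have a 1.
|00⟩: (0.9937 + 0.1123)/2 = 0.553
|01⟩: (-0.9937 - 0.1123)/2 = -0.553
|10⟩: (0.9937 - 0.1123)/2 = 0.4407
|11⟩: (-0.9937 + 0.1123)/2 = -0.4407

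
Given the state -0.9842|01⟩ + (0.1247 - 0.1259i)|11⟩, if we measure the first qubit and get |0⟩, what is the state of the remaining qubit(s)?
-|1⟩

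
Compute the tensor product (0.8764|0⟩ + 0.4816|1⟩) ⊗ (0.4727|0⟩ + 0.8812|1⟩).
0.4143|00⟩ + 0.7723|01⟩ + 0.2277|10⟩ + 0.4244|11⟩

amp(|b₁b₂…⟩) = product of the factor amplitudes for bits b₁, b₂, …; only kets whose every factor amplitude is nonzero survive.
|00⟩: (0.8764)(0.4727) = 0.4143
|01⟩: (0.8764)(0.8812) = 0.7723
|10⟩: (0.4816)(0.4727) = 0.2277
|11⟩: (0.4816)(0.8812) = 0.4244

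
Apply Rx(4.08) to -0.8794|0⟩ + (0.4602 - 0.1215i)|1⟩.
(0.2893 - 0.4105i)|0⟩ + (-0.2081 + 0.8393i)|1⟩

Rx(4.08) = [[cos(θ/2), −i·sin(θ/2)], [−i·sin(θ/2), cos(θ/2)]]; θ = 4.08, cos(θ/2) ≈ -0.452176, sin(θ/2) ≈ 0.891929.
With a = amp(|0⟩) = -0.8794 and b = amp(|1⟩) = (0.4602 - 0.1215i):
new amp(|0⟩) = (-0.452176)·a + (-0.891929i)·b = (0.2893 - 0.4105i)
new amp(|1⟩) = (-0.891929i)·a + (-0.452176)·b = (-0.2081 + 0.8393i)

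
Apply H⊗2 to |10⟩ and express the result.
1/2|00⟩ + 1/2|01⟩ - 1/2|10⟩ - 1/2|11⟩

H⊗2 gives amp(|y⟩) = (1/2) Σ_x (−1)^(x·y) amp(|x⟩), where x·y is the number of positions in which both x and y have a 1.
|00⟩: (1)/2 = 1/2
|01⟩: (1)/2 = 1/2
|10⟩: (-1)/2 = -1/2
|11⟩: (-1)/2 = -1/2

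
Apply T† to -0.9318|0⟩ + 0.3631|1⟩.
-0.9318|0⟩ + (0.2568 - 0.2568i)|1⟩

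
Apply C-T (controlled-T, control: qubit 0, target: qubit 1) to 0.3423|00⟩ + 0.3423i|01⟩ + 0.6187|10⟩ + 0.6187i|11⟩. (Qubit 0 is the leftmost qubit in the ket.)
0.3423|00⟩ + 0.3423i|01⟩ + 0.6187|10⟩ + (-0.4375 + 0.4375i)|11⟩

C-T leaves the control-|0⟩ kets |00⟩, |01⟩ unchanged and applies T to qubit 1 on the control-|1⟩ pair (|10⟩, |11⟩).
T = [[1, 0], [0, (1/√2 + (1/√2)i)]].
With a = amp(|10⟩) = 0.6187 and b = amp(|11⟩) = 0.6187i:
new amp(|10⟩) = (1)·a = 0.6187
new amp(|11⟩) = (1/√2 + (1/√2)i)·b = (-0.4375 + 0.4375i)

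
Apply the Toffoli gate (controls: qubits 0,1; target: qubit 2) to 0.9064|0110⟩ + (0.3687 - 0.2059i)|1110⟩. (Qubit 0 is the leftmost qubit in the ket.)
0.9064|0110⟩ + (0.3687 - 0.2059i)|1100⟩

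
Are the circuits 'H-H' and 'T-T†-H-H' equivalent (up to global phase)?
Yes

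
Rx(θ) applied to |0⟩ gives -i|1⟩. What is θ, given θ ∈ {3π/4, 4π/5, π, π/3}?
π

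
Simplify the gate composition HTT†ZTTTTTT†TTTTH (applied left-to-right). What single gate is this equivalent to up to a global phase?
X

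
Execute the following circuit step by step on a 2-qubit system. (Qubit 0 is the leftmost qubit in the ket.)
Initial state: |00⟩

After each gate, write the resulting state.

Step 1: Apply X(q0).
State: |10⟩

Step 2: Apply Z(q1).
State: |10⟩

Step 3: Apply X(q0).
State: |00⟩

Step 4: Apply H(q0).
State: 1/√2|00⟩ + 1/√2|10⟩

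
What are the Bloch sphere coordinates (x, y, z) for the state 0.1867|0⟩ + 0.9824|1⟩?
(0.3668, 0, -0.9303)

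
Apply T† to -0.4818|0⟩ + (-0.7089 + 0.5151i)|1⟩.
-0.4818|0⟩ + (-0.137 + 0.8655i)|1⟩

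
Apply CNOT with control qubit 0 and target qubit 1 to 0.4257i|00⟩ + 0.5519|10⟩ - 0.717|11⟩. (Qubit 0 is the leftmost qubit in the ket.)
0.4257i|00⟩ - 0.717|10⟩ + 0.5519|11⟩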